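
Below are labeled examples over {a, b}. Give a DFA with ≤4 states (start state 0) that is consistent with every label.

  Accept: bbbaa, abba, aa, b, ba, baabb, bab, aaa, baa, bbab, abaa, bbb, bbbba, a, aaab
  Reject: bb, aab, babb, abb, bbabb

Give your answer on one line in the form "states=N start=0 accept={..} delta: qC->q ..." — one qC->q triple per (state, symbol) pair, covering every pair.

states=3 start=0 accept={1,2} delta: 0a->1 0b->2 1a->2 1b->2 2a->1 2b->0

State merging on the prefix tree: take the shortest (then alphabetical) example prefix whose next move is undefined and point that move at state 0, else 1, else 2, ...; a target is out if some Accept/Reject pair would then sit in one state with the same input left (inseparable). If every existing state is out, open a new one.
a: 0a undefined. 0a->0: no, b/aab meet in 0 with "b" left. Open state 1: 0a->1.
b: 0b undefined. 0b->0: no, b/bb meet in 0. 0b->1: no, bab/aab meet in 1 with "ab" left. Open state 2: 0b->2.
aa: 1a undefined. 1a->0: no, b/aab meet in 2. 1a->1: no, aaab/aab meet in 1 with "b" left. 1a->2: ok.
ab: 1b undefined. 1b->0: no, aa/abb meet in 2. 1b->1: no, a/abb meet in 1. 1b->2: ok.
ba: 2a undefined. 2a->0: no, baabb/bb meet in 2 with "b" left. 2a->1: ok.
bb: 2b undefined. 2b->0: ok.
All examples now run through 3 states with every (state, symbol) defined. Accept strings end in {1,2}, Reject strings end in {0}; accept={1,2}.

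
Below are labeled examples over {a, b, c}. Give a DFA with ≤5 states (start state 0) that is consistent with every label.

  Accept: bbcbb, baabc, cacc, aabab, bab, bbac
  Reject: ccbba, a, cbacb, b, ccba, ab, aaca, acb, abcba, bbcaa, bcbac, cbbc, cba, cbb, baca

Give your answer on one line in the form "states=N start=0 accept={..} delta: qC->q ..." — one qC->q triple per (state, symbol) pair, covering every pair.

states=5 start=0 accept={3,4} delta: 0a->0 0b->1 0c->1 1a->2 1b->1 1c->2 2a->2 2b->3 2c->4 3a->0 3b->3 3c->3 4a->0 4b->0 4c->3

State merging on the prefix tree: take the shortest (then alphabetical) example prefix whose next move is undefined and point that move at state 0, else 1, else 2, ...; a target is out if some Accept/Reject pair would then sit in one state with the same input left (inseparable). If every existing state is out, open a new one.
a: 0a undefined. 0a->0: ok.
b: 0b undefined. 0b->0: no, bbcbb/cbb meet in 0 with "cbb" left. Open state 1: 0b->1.
c: 0c undefined. 0c->0: no, cacc/a meet in 0. 0c->1: ok.
ba: 1a undefined. 1a->0: no, aabab/b meet in 1. 1a->1: no, aabab/acb meet in 1 with "b" left. Open state 2: 1a->2.
bb: 1b undefined. 1b->0: no, bbcbb/b meet in 1. 1b->1: ok.
bc: 1c undefined. 1c->0: no, bbcbb/b meet in 1. 1c->1: no, bbcbb/b meet in 1. 1c->2: ok.
baa: 2a undefined. 2a->0: no, baabc/aaca meet in 2. 2a->1: no, baabc/aaca meet in 2. 2a->2: ok.
bab: 2b undefined. 2b->0: no, bbcbb/b meet in 1. 2b->1: no, bbcbb/b meet in 1. 2b->2: no, bbcbb/ccbba meet in 2. Open state 3: 2b->3.
bac: 2c undefined. 2c->0: no, cacc/cbacb meet in 1. 2c->1: no, cacc/aaca meet in 2. 2c->2: no, cacc/aaca meet in 2. 2c->3: no, bbcbb/cbacb meet in 3 with "b" left. Open state 4: 2c->4.
baca: 4a undefined. 4a->0: ok.
bcba: 3a undefined. 3a->0: ok.
cacc: 4c undefined. 4c->0: no, cacc/a meet in 0. 4c->1: no, cacc/b meet in 1. 4c->2: no, cacc/aaca meet in 2. 4c->3: ok.
ccbb: 3b undefined. 3b->0: no, bbcbb/ccbba meet in 0. 3b->1: no, bbcbb/b meet in 1. 3b->2: no, bbcbb/ccbba meet in 2. 3b->3: ok.
baabc: 3c undefined. 3c->0: no, baabc/ccbba meet in 0. 3c->1: no, baabc/b meet in 1. 3c->2: no, baabc/aaca meet in 2. 3c->3: ok.
cbacb: 4b undefined. 4b->0: ok.
All examples now run through 5 states with every (state, symbol) defined. Accept strings end in {3,4}, Reject strings end in {0,1,2}; accept={3,4}.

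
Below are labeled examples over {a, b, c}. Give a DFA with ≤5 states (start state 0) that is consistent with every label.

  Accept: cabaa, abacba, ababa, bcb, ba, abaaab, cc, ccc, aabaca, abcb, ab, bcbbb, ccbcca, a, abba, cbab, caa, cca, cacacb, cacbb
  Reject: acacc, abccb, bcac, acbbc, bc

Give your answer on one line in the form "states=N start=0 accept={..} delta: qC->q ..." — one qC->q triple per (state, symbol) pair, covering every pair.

Grow the machine one transition at a time. Run the examples from 0; the earliest place one falls off (shortest prefix, ties alphabetical) gets sent to the lowest-numbered state that keeps every Accept/Reject pair distinguishable — a pair clashes when both reach the same state with identical unread suffix — and to a fresh state only if none does.
a: 0a undefined. 0a->0: ok.
b: 0b undefined. 0b->0: ok.
c: 0c undefined. 0c->0: no, cabaa/acacc meet in 0. Open state 1: 0c->1.
ca: 1a undefined. 1a->0: no, cc/acacc meet in 1 with "c" left. 1a->1: no, cc/bcac meet in 1 with "c" left. Open state 2: 1a->2.
cb: 1b undefined. 1b->0: ok.
cc: 1c undefined. 1c->0: no, abacba/abccb meet in 0. 1c->1: no, abacba/abccb meet in 0. 1c->2: no, ccc/bcac meet in 2 with "c" left. Open state 3: 1c->3.
caa: 2a undefined. 2a->0: ok.
cab: 2b undefined. 2b->0: ok.
cac: 2c undefined. 2c->0: no, cabaa/bcac meet in 0. 2c->1: no, cc/acacc meet in 3. 2c->2: no, aabaca/acacc meet in 2. 2c->3: no, cc/bcac meet in 3. Open state 4: 2c->4.
cca: 3a undefined. 3a->0: ok.
ccb: 3b undefined. 3b->0: no, cabaa/abccb meet in 0. 3b->1: ok.
ccc: 3c undefined. 3c->0: ok.
caca: 4a undefined. 4a->0: ok.
cacb: 4b undefined. 4b->0: ok.
acacc: 4c undefined. 4c->0: no, cabaa/acacc meet in 0. 4c->1: ok.
All examples now run through 5 states with every (state, symbol) defined. Accept strings end in {0,2,3}, Reject strings end in {1,4}; accept={0,2,3}.

states=5 start=0 accept={0,2,3} delta: 0a->0 0b->0 0c->1 1a->2 1b->0 1c->3 2a->0 2b->0 2c->4 3a->0 3b->1 3c->0 4a->0 4b->0 4c->1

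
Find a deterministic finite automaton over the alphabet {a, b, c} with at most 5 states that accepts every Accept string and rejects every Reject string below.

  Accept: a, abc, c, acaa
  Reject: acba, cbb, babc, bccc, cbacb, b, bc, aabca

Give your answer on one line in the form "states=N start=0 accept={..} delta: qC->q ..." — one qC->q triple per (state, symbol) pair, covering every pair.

Fold the examples into a partial DFA from state 0: repeatedly fix the first undefined (state, symbol) met by the shortest-then-alphabetical prefix, trying targets in increasing order and rejecting any under which an Accept and a Reject string meet in one state with the same remainder; add a state when all current targets are rejected. Accepting states are where Accept strings end.
a: 0a undefined. 0a->0: no, abc/bc meet in 0 with "bc" left. Open state 1: 0a->1.
b: 0b undefined. 0b->0: no, abc/babc meet in 1 with "bc" left. 0b->1: no, a/b meet in 1. Open state 2: 0b->2.
c: 0c undefined. 0c->0: ok.
aa: 1a undefined. 1a->0: ok.
ab: 1b undefined. 1b->0: ok.
ac: 1c undefined. 1c->0: ok.
ba: 2a undefined. 2a->0: no, abc/acba meet in 0. 2a->1: no, a/acba meet in 1. 2a->2: ok.
bc: 2c undefined. 2c->0: no, a/aabca meet in 1. 2c->1: no, a/bc meet in 1. 2c->2: ok.
bab: 2b undefined. 2b->0: no, abc/cbb meet in 0. 2b->1: no, a/cbb meet in 1. 2b->2: ok.
All examples now run through 3 states with every (state, symbol) defined. Accept strings end in {0,1}, Reject strings end in {2}; accept={0,1}.

states=3 start=0 accept={0,1} delta: 0a->1 0b->2 0c->0 1a->0 1b->0 1c->0 2a->2 2b->2 2c->2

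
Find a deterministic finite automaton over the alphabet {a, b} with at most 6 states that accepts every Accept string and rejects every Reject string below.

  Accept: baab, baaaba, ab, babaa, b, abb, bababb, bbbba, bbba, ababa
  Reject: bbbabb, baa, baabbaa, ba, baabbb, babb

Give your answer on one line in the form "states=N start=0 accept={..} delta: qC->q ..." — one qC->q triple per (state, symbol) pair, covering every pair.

states=5 start=0 accept={0,1,3} delta: 0a->0 0b->1 1a->2 1b->3 2a->2 2b->3 3a->0 3b->4 4a->1 4b->4

State merging on the prefix tree: take the shortest (then alphabetical) example prefix whose next move is undefined and point that move at state 0, else 1, else 2, ...; a target is out if some Accept/Reject pair would then sit in one state with the same input left (inseparable). If every existing state is out, open a new one.
a: 0a undefined. 0a->0: ok.
b: 0b undefined. 0b->0: no, baab/bbbabb meet in 0. Open state 1: 0b->1.
ba: 1a undefined. 1a->0: no, baaaba/baa meet in 0. 1a->1: no, ab/baa meet in 1. Open state 2: 1a->2.
bb: 1b undefined. 1b->0: no, bbba/ba meet in 2. 1b->1: no, bbbba/ba meet in 2. 1b->2: no, abb/ba meet in 2. Open state 3: 1b->3.
baa: 2a undefined. 2a->0: no, baaaba/ba meet in 2. 2a->1: no, ab/baa meet in 1. 2a->2: ok.
bab: 2b undefined. 2b->0: no, ab/babb meet in 1. 2b->1: no, baaaba/baa meet in 2. 2b->2: no, baab/baa meet in 2. 2b->3: ok.
bbb: 3b undefined. 3b->0: no, baab/bbbabb meet in 3. 3b->1: no, baab/baabbb meet in 3. 3b->2: no, baab/baabbb meet in 3. 3b->3: no, baab/baabbb meet in 3. Open state 4: 3b->4.
baba: 3a undefined. 3a->0: ok.
bbba: 4a undefined. 4a->0: no, baab/bbbabb meet in 3. 4a->1: ok.
bbbb: 4b undefined. 4b->0: no, baaaba/baabbb meet in 0. 4b->1: no, ab/baabbb meet in 1. 4b->2: no, bbbba/baa meet in 2. 4b->3: no, baab/baabbb meet in 3. 4b->4: ok.
All examples now run through 5 states with every (state, symbol) defined. Accept strings end in {0,1,3}, Reject strings end in {2,4}; accept={0,1,3}.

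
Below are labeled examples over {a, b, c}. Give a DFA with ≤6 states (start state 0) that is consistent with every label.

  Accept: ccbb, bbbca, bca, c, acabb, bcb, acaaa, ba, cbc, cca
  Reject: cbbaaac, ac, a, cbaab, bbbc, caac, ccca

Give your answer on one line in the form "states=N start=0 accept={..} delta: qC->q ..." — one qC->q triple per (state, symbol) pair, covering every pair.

State merging on the prefix tree: take the shortest (then alphabetical) example prefix whose next move is undefined and point that move at state 0, else 1, else 2, ...; a target is out if some Accept/Reject pair would then sit in one state with the same input left (inseparable). If every existing state is out, open a new one.
a: 0a undefined. 0a->0: no, c/ac meet in 0 with "c" left. Open state 1: 0a->1.
b: 0b undefined. 0b->0: no, c/bbbc meet in 0 with "c" left. 0b->1: ok.
c: 0c undefined. 0c->0: no, cbc/ac meet in 1 with "c" left. 0c->1: no, c/a meet in 1. Open state 2: 0c->2.
ac: 1c undefined. 1c->0: no, bca/a meet in 1. 1c->1: ok.
ba: 1a undefined. 1a->0: ok.
bb: 1b undefined. 1b->0: ok.
ca: 2a undefined. 2a->0: ok.
cb: 2b undefined. 2b->0: no, c/cbbaaac meet in 2. 2b->1: no, bbbca/cbaab meet in 0. 2b->2: no, bbbca/cbaab meet in 0. Open state 3: 2b->3.
cc: 2c undefined. 2c->0: no, ccbb/ccca meet in 0. 2c->1: no, ccbb/ac meet in 1. 2c->2: no, bbbca/ccca meet in 0. 2c->3: ok.
cba: 3a undefined. 3a->0: no, bbbca/cbaab meet in 0. 3a->1: no, cca/ac meet in 1. 3a->2: ok.
cbb: 3b undefined. 3b->0: no, ccbb/cbbaaac meet in 1. 3b->1: no, c/cbbaaac meet in 2. 3b->2: no, c/cbbaaac meet in 2. 3b->3: ok.
cbc: 3c undefined. 3c->0: ok.
All examples now run through 4 states with every (state, symbol) defined. Accept strings end in {0,2,3}, Reject strings end in {1}; accept={0,2,3}.

states=4 start=0 accept={0,2,3} delta: 0a->1 0b->1 0c->2 1a->0 1b->0 1c->1 2a->0 2b->3 2c->3 3a->2 3b->3 3c->0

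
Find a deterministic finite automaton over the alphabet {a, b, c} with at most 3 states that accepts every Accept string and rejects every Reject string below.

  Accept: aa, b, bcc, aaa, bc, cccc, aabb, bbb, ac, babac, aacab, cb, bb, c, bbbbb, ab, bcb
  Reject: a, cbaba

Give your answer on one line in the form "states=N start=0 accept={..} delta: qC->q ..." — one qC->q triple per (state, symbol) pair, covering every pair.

states=3 start=0 accept={0,2} delta: 0a->1 0b->0 0c->0 1a->2 1b->0 1c->0 2a->0 2b->0 2c->0

State merging on the prefix tree: take the shortest (then alphabetical) example prefix whose next move is undefined and point that move at state 0, else 1, else 2, ...; a target is out if some Accept/Reject pair would then sit in one state with the same input left (inseparable). If every existing state is out, open a new one.
a: 0a undefined. 0a->0: no, aa/a meet in 0. Open state 1: 0a->1.
b: 0b undefined. 0b->0: ok.
c: 0c undefined. 0c->0: ok.
aa: 1a undefined. 1a->0: no, aaa/a meet in 1. 1a->1: no, aa/a meet in 1. Open state 2: 1a->2.
ab: 1b undefined. 1b->0: ok.
ac: 1c undefined. 1c->0: ok.
aaa: 2a undefined. 2a->0: ok.
aab: 2b undefined. 2b->0: ok.
aac: 2c undefined. 2c->0: ok.
All examples now run through 3 states with every (state, symbol) defined. Accept strings end in {0,2}, Reject strings end in {1}; accept={0,2}.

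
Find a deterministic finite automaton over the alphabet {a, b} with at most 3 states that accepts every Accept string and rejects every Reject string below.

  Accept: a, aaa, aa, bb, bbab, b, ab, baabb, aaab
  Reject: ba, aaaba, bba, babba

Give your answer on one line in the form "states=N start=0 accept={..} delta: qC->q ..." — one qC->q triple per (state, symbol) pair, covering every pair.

states=3 start=0 accept={0,1} delta: 0a->0 0b->1 1a->2 1b->1 2a->0 2b->0

State merging on the prefix tree: take the shortest (then alphabetical) example prefix whose next move is undefined and point that move at state 0, else 1, else 2, ...; a target is out if some Accept/Reject pair would then sit in one state with the same input left (inseparable). If every existing state is out, open a new one.
a: 0a undefined. 0a->0: ok.
b: 0b undefined. 0b->0: no, a/ba meet in 0. Open state 1: 0b->1.
ba: 1a undefined. 1a->0: no, a/ba meet in 0. 1a->1: no, b/ba meet in 1. Open state 2: 1a->2.
bb: 1b undefined. 1b->0: no, a/bba meet in 0. 1b->1: ok.
baa: 2a undefined. 2a->0: ok.
bab: 2b undefined. 2b->0: ok.
All examples now run through 3 states with every (state, symbol) defined. Accept strings end in {0,1}, Reject strings end in {2}; accept={0,1}.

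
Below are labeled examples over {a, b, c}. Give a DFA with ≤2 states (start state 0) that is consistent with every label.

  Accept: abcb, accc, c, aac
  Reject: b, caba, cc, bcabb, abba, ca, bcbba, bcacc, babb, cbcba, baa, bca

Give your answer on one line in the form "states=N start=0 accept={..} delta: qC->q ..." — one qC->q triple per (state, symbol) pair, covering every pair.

states=2 start=0 accept={1} delta: 0a->0 0b->0 0c->1 1a->0 1b->1 1c->0

Grow the machine one transition at a time. Run the examples from 0; the earliest place one falls off (shortest prefix, ties alphabetical) gets sent to the lowest-numbered state that keeps every Accept/Reject pair distinguishable — a pair clashes when both reach the same state with identical unread suffix — and to a fresh state only if none does.
a: 0a undefined. 0a->0: ok.
b: 0b undefined. 0b->0: ok.
c: 0c undefined. 0c->0: no, abcb/b meet in 0. Open state 1: 0c->1.
ca: 1a undefined. 1a->0: ok.
cb: 1b undefined. 1b->0: no, abcb/b meet in 0. 1b->1: ok.
cc: 1c undefined. 1c->0: ok.
All examples now run through 2 states with every (state, symbol) defined. Accept strings end in {1}, Reject strings end in {0}; accept={1}.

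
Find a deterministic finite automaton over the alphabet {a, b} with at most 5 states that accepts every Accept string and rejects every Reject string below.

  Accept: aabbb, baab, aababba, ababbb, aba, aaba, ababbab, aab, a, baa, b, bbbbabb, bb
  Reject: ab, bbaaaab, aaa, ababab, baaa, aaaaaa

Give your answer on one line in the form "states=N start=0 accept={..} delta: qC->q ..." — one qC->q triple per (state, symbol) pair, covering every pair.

states=5 start=0 accept={0,1,2,4} delta: 0a->1 0b->0 1a->2 1b->3 2a->3 2b->0 3a->1 3b->4 4a->0 4b->0

State merging on the prefix tree: take the shortest (then alphabetical) example prefix whose next move is undefined and point that move at state 0, else 1, else 2, ...; a target is out if some Accept/Reject pair would then sit in one state with the same input left (inseparable). If every existing state is out, open a new one.
a: 0a undefined. 0a->0: no, aab/ab meet in 0 with "b" left. Open state 1: 0a->1.
b: 0b undefined. 0b->0: ok.
aa: 1a undefined. 1a->0: no, aabbb/bbaaaab meet in 0. 1a->1: no, baab/ab meet in 1 with "b" left. Open state 2: 1a->2.
ab: 1b undefined. 1b->0: no, ababbb/ab meet in 0. 1b->1: no, a/ab meet in 1. 1b->2: no, aba/aaa meet in 2 with "a" left. Open state 3: 1b->3.
aaa: 2a undefined. 2a->0: no, b/aaa meet in 0. 2a->1: no, baab/bbaaaab meet in 2 with "b" left. 2a->2: no, baab/bbaaaab meet in 2 with "b" left. 2a->3: ok.
aab: 2b undefined. 2b->0: ok.
aba: 3a undefined. 3a->0: no, aabbb/bbaaaab meet in 0. 3a->1: ok.
ababb: 3b undefined. 3b->0: no, ababbab/ab meet in 3. 3b->1: no, ababbb/ab meet in 3. 3b->2: no, aababba/ab meet in 3. 3b->3: no, ababbb/ab meet in 3. Open state 4: 3b->4.
ababba: 4a undefined. 4a->0: ok.
ababbb: 4b undefined. 4b->0: ok.
All examples now run through 5 states with every (state, symbol) defined. Accept strings end in {0,1,2,4}, Reject strings end in {3}; accept={0,1,2,4}.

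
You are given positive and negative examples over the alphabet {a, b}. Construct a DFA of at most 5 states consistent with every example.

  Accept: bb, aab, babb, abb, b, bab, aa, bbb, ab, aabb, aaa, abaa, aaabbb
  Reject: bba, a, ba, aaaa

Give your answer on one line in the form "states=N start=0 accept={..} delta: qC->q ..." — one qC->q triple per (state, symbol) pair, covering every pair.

states=3 start=0 accept={0,2} delta: 0a->1 0b->0 1a->2 1b->0 2a->0 2b->0

Fold the examples into a partial DFA from state 0: repeatedly fix the first undefined (state, symbol) met by the shortest-then-alphabetical prefix, trying targets in increasing order and rejecting any under which an Accept and a Reject string meet in one state with the same remainder; add a state when all current targets are rejected. Accepting states are where Accept strings end.
a: 0a undefined. 0a->0: no, aa/a meet in 0. Open state 1: 0a->1.
b: 0b undefined. 0b->0: ok.
aa: 1a undefined. 1a->0: no, bb/aaaa meet in 0. 1a->1: no, aa/bba meet in 1. Open state 2: 1a->2.
ab: 1b undefined. 1b->0: ok.
aaa: 2a undefined. 2a->0: ok.
aab: 2b undefined. 2b->0: ok.
All examples now run through 3 states with every (state, symbol) defined. Accept strings end in {0,2}, Reject strings end in {1}; accept={0,2}.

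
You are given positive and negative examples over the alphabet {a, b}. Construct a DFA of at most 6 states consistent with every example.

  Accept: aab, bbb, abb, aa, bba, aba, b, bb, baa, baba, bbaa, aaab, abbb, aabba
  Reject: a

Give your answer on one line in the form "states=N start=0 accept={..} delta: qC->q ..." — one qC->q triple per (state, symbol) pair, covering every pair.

states=3 start=0 accept={0,2} delta: 0a->1 0b->2 1a->0 1b->2 2a->2 2b->2

Grow the machine one transition at a time. Run the examples from 0; the earliest place one falls off (shortest prefix, ties alphabetical) gets sent to the lowest-numbered state that keeps every Accept/Reject pair distinguishable — a pair clashes when both reach the same state with identical unread suffix — and to a fresh state only if none does.
a: 0a undefined. 0a->0: no, aa/a meet in 0. Open state 1: 0a->1.
b: 0b undefined. 0b->0: no, bba/a meet in 1. 0b->1: no, b/a meet in 1. Open state 2: 0b->2.
aa: 1a undefined. 1a->0: ok.
ab: 1b undefined. 1b->0: no, aba/a meet in 1. 1b->1: no, abb/a meet in 1. 1b->2: ok.
ba: 2a undefined. 2a->0: no, baa/a meet in 1. 2a->1: no, aba/a meet in 1. 2a->2: ok.
bb: 2b undefined. 2b->0: no, bba/a meet in 1. 2b->1: no, abb/a meet in 1. 2b->2: ok.
All examples now run through 3 states with every (state, symbol) defined. Accept strings end in {0,2}, Reject strings end in {1}; accept={0,2}.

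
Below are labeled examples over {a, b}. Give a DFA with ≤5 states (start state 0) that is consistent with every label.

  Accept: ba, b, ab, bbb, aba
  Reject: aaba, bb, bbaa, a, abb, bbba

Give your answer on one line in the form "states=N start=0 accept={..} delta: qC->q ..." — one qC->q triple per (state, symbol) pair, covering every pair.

states=4 start=0 accept={0,2} delta: 0a->1 0b->2 1a->2 1b->2 2a->0 2b->3 3a->3 3b->0

Grow the machine one transition at a time. Run the examples from 0; the earliest place one falls off (shortest prefix, ties alphabetical) gets sent to the lowest-numbered state that keeps every Accept/Reject pair distinguishable — a pair clashes when both reach the same state with identical unread suffix — and to a fresh state only if none does.
a: 0a undefined. 0a->0: no, ba/aaba meet in 0 with "ba" left. Open state 1: 0a->1.
b: 0b undefined. 0b->0: no, ba/a meet in 1. 0b->1: no, b/a meet in 1. Open state 2: 0b->2.
aa: 1a undefined. 1a->0: no, ba/aaba meet in 2 with "a" left. 1a->1: no, aba/aaba meet in 1 with "ba" left. 1a->2: ok.
ab: 1b undefined. 1b->0: no, b/abb meet in 2. 1b->1: no, ab/a meet in 1. 1b->2: ok.
ba: 2a undefined. 2a->0: ok.
bb: 2b undefined. 2b->0: no, ba/bb meet in 0. 2b->1: no, ba/bbaa meet in 0. 2b->2: no, ba/aaba meet in 0. Open state 3: 2b->3.
bba: 3a undefined. 3a->0: no, ba/aaba meet in 0. 3a->1: no, b/bbaa meet in 2. 3a->2: no, ba/bbaa meet in 0. 3a->3: ok.
bbb: 3b undefined. 3b->0: ok.
All examples now run through 4 states with every (state, symbol) defined. Accept strings end in {0,2}, Reject strings end in {1,3}; accept={0,2}.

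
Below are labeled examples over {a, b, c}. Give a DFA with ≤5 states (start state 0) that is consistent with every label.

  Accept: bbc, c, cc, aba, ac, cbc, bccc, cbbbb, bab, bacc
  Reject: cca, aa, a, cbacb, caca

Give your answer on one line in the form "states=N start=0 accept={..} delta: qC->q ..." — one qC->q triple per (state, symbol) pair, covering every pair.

states=3 start=0 accept={1,2} delta: 0a->0 0b->1 0c->1 1a->1 1b->1 1c->2 2a->0 2b->0 2c->1

Fold the examples into a partial DFA from state 0: repeatedly fix the first undefined (state, symbol) met by the shortest-then-alphabetical prefix, trying targets in increasing order and rejecting any under which an Accept and a Reject string meet in one state with the same remainder; add a state when all current targets are rejected. Accepting states are where Accept strings end.
a: 0a undefined. 0a->0: ok.
b: 0b undefined. 0b->0: no, aba/aa meet in 0. Open state 1: 0b->1.
c: 0c undefined. 0c->0: no, c/cca meet in 0. 0c->1: ok.
ba: 1a undefined. 1a->0: no, aba/aa meet in 0. 1a->1: ok.
bb: 1b undefined. 1b->0: no, bab/aa meet in 0. 1b->1: ok.
bc: 1c undefined. 1c->0: no, bbc/cca meet in 0. 1c->1: no, bbc/cca meet in 1. Open state 2: 1c->2.
bcc: 2c undefined. 2c->0: no, bacc/aa meet in 0. 2c->1: ok.
cca: 2a undefined. 2a->0: ok.
cbacb: 2b undefined. 2b->0: ok.
All examples now run through 3 states with every (state, symbol) defined. Accept strings end in {1,2}, Reject strings end in {0}; accept={1,2}.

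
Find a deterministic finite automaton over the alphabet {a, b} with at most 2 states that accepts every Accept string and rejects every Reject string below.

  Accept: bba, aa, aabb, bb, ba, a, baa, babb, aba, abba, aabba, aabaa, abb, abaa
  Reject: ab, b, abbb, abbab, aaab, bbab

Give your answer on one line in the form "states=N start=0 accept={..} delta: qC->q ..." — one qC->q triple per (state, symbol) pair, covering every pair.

State merging on the prefix tree: take the shortest (then alphabetical) example prefix whose next move is undefined and point that move at state 0, else 1, else 2, ...; a target is out if some Accept/Reject pair would then sit in one state with the same input left (inseparable). If every existing state is out, open a new one.
a: 0a undefined. 0a->0: ok.
b: 0b undefined. 0b->0: no, bba/ab meet in 0. Open state 1: 0b->1.
ba: 1a undefined. 1a->0: ok.
bb: 1b undefined. 1b->0: ok.
All examples now run through 2 states with every (state, symbol) defined. Accept strings end in {0}, Reject strings end in {1}; accept={0}.

states=2 start=0 accept={0} delta: 0a->0 0b->1 1a->0 1b->0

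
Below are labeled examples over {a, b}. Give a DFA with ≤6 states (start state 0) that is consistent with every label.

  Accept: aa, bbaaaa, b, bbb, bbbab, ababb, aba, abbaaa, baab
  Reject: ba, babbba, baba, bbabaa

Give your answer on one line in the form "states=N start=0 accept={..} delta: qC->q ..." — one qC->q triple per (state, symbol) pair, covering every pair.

states=5 start=0 accept={0,1,2} delta: 0a->1 0b->2 1a->0 1b->0 2a->3 2b->1 3a->4 3b->3 4a->0 4b->0

State merging on the prefix tree: take the shortest (then alphabetical) example prefix whose next move is undefined and point that move at state 0, else 1, else 2, ...; a target is out if some Accept/Reject pair would then sit in one state with the same input left (inseparable). If every existing state is out, open a new one.
a: 0a undefined. 0a->0: no, aba/ba meet in 0 with "ba" left. Open state 1: 0a->1.
b: 0b undefined. 0b->0: no, aba/baba meet in 1 with "ba" left. 0b->1: no, aa/ba meet in 1 with "a" left. Open state 2: 0b->2.
aa: 1a undefined. 1a->0: ok.
ab: 1b undefined. 1b->0: ok.
ba: 2a undefined. 2a->0: no, aa/ba meet in 0. 2a->1: no, aba/ba meet in 1. 2a->2: no, b/ba meet in 2. Open state 3: 2a->3.
bb: 2b undefined. 2b->0: no, aa/bbabaa meet in 0. 2b->1: ok.
baa: 3a undefined. 3a->0: no, aa/bbabaa meet in 0. 3a->1: no, bbaaaa/bbabaa meet in 1. 3a->2: no, b/bbabaa meet in 2. 3a->3: no, abbaaa/ba meet in 3. Open state 4: 3a->4.
bab: 3b undefined. 3b->0: no, aa/babbba meet in 0. 3b->1: no, aa/baba meet in 0. 3b->2: no, bbaaaa/babbba meet in 1. 3b->3: ok.
baab: 4b undefined. 4b->0: ok.
abbaaa: 4a undefined. 4a->0: ok.
All examples now run through 5 states with every (state, symbol) defined. Accept strings end in {0,1,2}, Reject strings end in {3,4}; accept={0,1,2}.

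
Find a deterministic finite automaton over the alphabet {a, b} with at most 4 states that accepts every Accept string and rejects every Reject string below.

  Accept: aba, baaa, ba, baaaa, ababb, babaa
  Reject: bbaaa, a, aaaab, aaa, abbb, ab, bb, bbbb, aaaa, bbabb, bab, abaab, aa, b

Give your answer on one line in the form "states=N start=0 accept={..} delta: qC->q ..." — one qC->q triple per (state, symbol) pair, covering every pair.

states=4 start=0 accept={2} delta: 0a->0 0b->1 1a->2 1b->0 2a->2 2b->3 3a->1 3b->2

Fold the examples into a partial DFA from state 0: repeatedly fix the first undefined (state, symbol) met by the shortest-then-alphabetical prefix, trying targets in increasing order and rejecting any under which an Accept and a Reject string meet in one state with the same remainder; add a state when all current targets are rejected. Accepting states are where Accept strings end.
a: 0a undefined. 0a->0: ok.
b: 0b undefined. 0b->0: no, aba/bbaaa meet in 0. Open state 1: 0b->1.
ba: 1a undefined. 1a->0: no, aba/a meet in 0. 1a->1: no, aba/aaaab meet in 1. Open state 2: 1a->2.
bb: 1b undefined. 1b->0: ok.
baa: 2a undefined. 2a->0: no, baaa/bbaaa meet in 0. 2a->1: no, baaaa/aaaab meet in 1. 2a->2: ok.
bab: 2b undefined. 2b->0: no, ababb/aaaab meet in 1. 2b->1: no, ababb/bbaaa meet in 0. 2b->2: no, aba/bab meet in 2. Open state 3: 2b->3.
baba: 3a undefined. 3a->0: no, babaa/bbaaa meet in 0. 3a->1: ok.
ababb: 3b undefined. 3b->0: no, ababb/bbaaa meet in 0. 3b->1: no, ababb/aaaab meet in 1. 3b->2: ok.
All examples now run through 4 states with every (state, symbol) defined. Accept strings end in {2}, Reject strings end in {0,1,3}; accept={2}.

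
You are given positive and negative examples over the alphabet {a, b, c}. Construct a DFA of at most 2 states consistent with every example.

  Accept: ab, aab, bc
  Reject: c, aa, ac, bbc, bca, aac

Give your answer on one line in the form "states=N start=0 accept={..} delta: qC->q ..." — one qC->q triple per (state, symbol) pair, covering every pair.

State merging on the prefix tree: take the shortest (then alphabetical) example prefix whose next move is undefined and point that move at state 0, else 1, else 2, ...; a target is out if some Accept/Reject pair would then sit in one state with the same input left (inseparable). If every existing state is out, open a new one.
a: 0a undefined. 0a->0: ok.
b: 0b undefined. 0b->0: no, ab/aa meet in 0. Open state 1: 0b->1.
c: 0c undefined. 0c->0: ok.
bb: 1b undefined. 1b->0: ok.
bc: 1c undefined. 1c->0: no, bc/c meet in 0. 1c->1: ok.
bca: 1a undefined. 1a->0: ok.
All examples now run through 2 states with every (state, symbol) defined. Accept strings end in {1}, Reject strings end in {0}; accept={1}.

states=2 start=0 accept={1} delta: 0a->0 0b->1 0c->0 1a->0 1b->0 1c->1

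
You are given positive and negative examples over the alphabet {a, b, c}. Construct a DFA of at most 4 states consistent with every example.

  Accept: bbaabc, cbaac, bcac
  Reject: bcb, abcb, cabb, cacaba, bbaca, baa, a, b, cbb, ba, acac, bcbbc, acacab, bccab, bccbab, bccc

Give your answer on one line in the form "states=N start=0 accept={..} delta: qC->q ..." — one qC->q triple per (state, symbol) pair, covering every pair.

Grow the machine one transition at a time. Run the examples from 0; the earliest place one falls off (shortest prefix, ties alphabetical) gets sent to the lowest-numbered state that keeps every Accept/Reject pair distinguishable — a pair clashes when both reach the same state with identical unread suffix — and to a fresh state only if none does.
a: 0a undefined. 0a->0: ok.
b: 0b undefined. 0b->0: no, bcac/acac meet in 0 with "cac" left. Open state 1: 0b->1.
c: 0c undefined. 0c->0: ok.
ba: 1a undefined. 1a->0: no, cbaac/cacaba meet in 0. 1a->1: ok.
bb: 1b undefined. 1b->0: ok.
bc: 1c undefined. 1c->0: no, bbaabc/cabb meet in 0. 1c->1: no, bbaabc/cacaba meet in 1. Open state 2: 1c->2.
bca: 2a undefined. 2a->0: no, bcac/cabb meet in 0. 2a->1: ok.
bcb: 2b undefined. 2b->0: no, bbaabc/bcbbc meet in 2. 2b->1: ok.
bcc: 2c undefined. 2c->0: ok.
All examples now run through 3 states with every (state, symbol) defined. Accept strings end in {2}, Reject strings end in {0,1}; accept={2}.

states=3 start=0 accept={2} delta: 0a->0 0b->1 0c->0 1a->1 1b->0 1c->2 2a->1 2b->1 2c->0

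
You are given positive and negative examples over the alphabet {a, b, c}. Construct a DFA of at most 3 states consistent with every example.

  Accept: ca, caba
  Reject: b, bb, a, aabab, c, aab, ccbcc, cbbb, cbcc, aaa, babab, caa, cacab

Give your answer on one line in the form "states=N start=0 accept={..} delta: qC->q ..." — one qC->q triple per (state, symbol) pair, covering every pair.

State merging on the prefix tree: take the shortest (then alphabetical) example prefix whose next move is undefined and point that move at state 0, else 1, else 2, ...; a target is out if some Accept/Reject pair would then sit in one state with the same input left (inseparable). If every existing state is out, open a new one.
a: 0a undefined. 0a->0: ok.
b: 0b undefined. 0b->0: ok.
c: 0c undefined. 0c->0: no, ca/b meet in 0. Open state 1: 0c->1.
ca: 1a undefined. 1a->0: no, ca/b meet in 0. 1a->1: no, ca/c meet in 1. Open state 2: 1a->2.
cb: 1b undefined. 1b->0: ok.
cc: 1c undefined. 1c->0: ok.
caa: 2a undefined. 2a->0: ok.
cab: 2b undefined. 2b->0: no, caba/b meet in 0. 2b->1: ok.
cac: 2c undefined. 2c->0: ok.
All examples now run through 3 states with every (state, symbol) defined. Accept strings end in {2}, Reject strings end in {0,1}; accept={2}.

states=3 start=0 accept={2} delta: 0a->0 0b->0 0c->1 1a->2 1b->0 1c->0 2a->0 2b->1 2c->0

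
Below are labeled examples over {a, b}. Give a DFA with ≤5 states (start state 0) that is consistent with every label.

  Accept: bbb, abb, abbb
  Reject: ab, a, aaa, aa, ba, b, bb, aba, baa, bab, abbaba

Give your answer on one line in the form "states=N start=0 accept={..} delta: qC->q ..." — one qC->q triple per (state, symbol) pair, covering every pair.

states=4 start=0 accept={3} delta: 0a->1 0b->1 1a->0 1b->2 2a->0 2b->3 3a->0 3b->3

State merging on the prefix tree: take the shortest (then alphabetical) example prefix whose next move is undefined and point that move at state 0, else 1, else 2, ...; a target is out if some Accept/Reject pair would then sit in one state with the same input left (inseparable). If every existing state is out, open a new one.
a: 0a undefined. 0a->0: no, abb/bb meet in 0 with "bb" left. Open state 1: 0a->1.
b: 0b undefined. 0b->0: no, bbb/b meet in 0. 0b->1: ok.
aa: 1a undefined. 1a->0: ok.
ab: 1b undefined. 1b->0: no, bbb/a meet in 1. 1b->1: no, bbb/ab meet in 1. Open state 2: 1b->2.
aba: 2a undefined. 2a->0: ok.
abb: 2b undefined. 2b->0: no, bbb/aa meet in 0. 2b->1: no, bbb/a meet in 1. 2b->2: no, bbb/ab meet in 2. Open state 3: 2b->3.
abba: 3a undefined. 3a->0: ok.
abbb: 3b undefined. 3b->0: no, abbb/aa meet in 0. 3b->1: no, abbb/a meet in 1. 3b->2: no, abbb/ab meet in 2. 3b->3: ok.
All examples now run through 4 states with every (state, symbol) defined. Accept strings end in {3}, Reject strings end in {0,1,2}; accept={3}.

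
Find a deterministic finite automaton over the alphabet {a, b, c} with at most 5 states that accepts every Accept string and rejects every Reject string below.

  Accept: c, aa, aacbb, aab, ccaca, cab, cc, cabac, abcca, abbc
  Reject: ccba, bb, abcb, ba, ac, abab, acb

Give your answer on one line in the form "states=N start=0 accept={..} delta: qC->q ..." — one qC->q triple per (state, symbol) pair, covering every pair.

Grow the machine one transition at a time. Run the examples from 0; the earliest place one falls off (shortest prefix, ties alphabetical) gets sent to the lowest-numbered state that keeps every Accept/Reject pair distinguishable — a pair clashes when both reach the same state with identical unread suffix — and to a fresh state only if none does.
a: 0a undefined. 0a->0: no, c/ac meet in 0 with "c" left. Open state 1: 0a->1.
b: 0b undefined. 0b->0: ok.
c: 0c undefined. 0c->0: no, c/bb meet in 0. 0c->1: no, c/ba meet in 1. Open state 2: 0c->2.
aa: 1a undefined. 1a->0: no, aa/bb meet in 0. 1a->1: no, aa/ba meet in 1. 1a->2: ok.
ab: 1b undefined. 1b->0: no, aab/abcb meet in 2 with "b" left. 1b->1: no, aab/abab meet in 2 with "b" left. 1b->2: no, cab/abab meet in 2 with "ab" left. Open state 3: 1b->3.
ac: 1c undefined. 1c->0: ok.
ca: 2a undefined. 2a->0: no, cab/bb meet in 0. 2a->1: ok.
cc: 2c undefined. 2c->0: no, aacbb/bb meet in 0. 2c->1: no, cc/ba meet in 1. 2c->2: no, ccaca/ba meet in 1. 2c->3: ok.
aab: 2b undefined. 2b->0: no, aab/bb meet in 0. 2b->1: no, aab/ba meet in 1. 2b->2: ok.
aba: 3a undefined. 3a->0: no, ccaca/ba meet in 1. 3a->1: no, ccaca/ba meet in 1. 3a->2: no, c/abab meet in 2. 3a->3: ok.
abb: 3b undefined. 3b->0: no, aacbb/bb meet in 0. 3b->1: no, c/ccba meet in 2. 3b->2: no, c/abab meet in 2. 3b->3: no, aacbb/ccba meet in 3. Open state 4: 3b->4.
abc: 3c undefined. 3c->0: no, ccaca/ba meet in 1. 3c->1: no, cab/abcb meet in 3. 3c->2: no, c/abcb meet in 2. 3c->3: ok.
abbc: 4c undefined. 4c->0: no, abbc/bb meet in 0. 4c->1: no, abbc/ba meet in 1. 4c->2: ok.
ccba: 4a undefined. 4a->0: ok.
aacbb: 4b undefined. 4b->0: no, aacbb/ccba meet in 0. 4b->1: no, aacbb/ba meet in 1. 4b->2: ok.
All examples now run through 5 states with every (state, symbol) defined. Accept strings end in {2,3}, Reject strings end in {0,1,4}; accept={2,3}.

states=5 start=0 accept={2,3} delta: 0a->1 0b->0 0c->2 1a->2 1b->3 1c->0 2a->1 2b->2 2c->3 3a->3 3b->4 3c->3 4a->0 4b->2 4c->2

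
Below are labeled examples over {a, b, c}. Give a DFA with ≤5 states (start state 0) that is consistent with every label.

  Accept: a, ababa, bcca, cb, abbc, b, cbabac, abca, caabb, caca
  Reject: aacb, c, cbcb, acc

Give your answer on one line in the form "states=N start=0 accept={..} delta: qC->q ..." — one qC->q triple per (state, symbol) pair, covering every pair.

State merging on the prefix tree: take the shortest (then alphabetical) example prefix whose next move is undefined and point that move at state 0, else 1, else 2, ...; a target is out if some Accept/Reject pair would then sit in one state with the same input left (inseparable). If every existing state is out, open a new one.
a: 0a undefined. 0a->0: no, cb/aacb meet in 0 with "cb" left. Open state 1: 0a->1.
b: 0b undefined. 0b->0: ok.
c: 0c undefined. 0c->0: no, cb/c meet in 0. 0c->1: no, a/c meet in 1. Open state 2: 0c->2.
aa: 1a undefined. 1a->0: no, cb/aacb meet in 2 with "b" left. 1a->1: ok.
ab: 1b undefined. 1b->0: no, abbc/c meet in 2. 1b->1: ok.
ac: 1c undefined. 1c->0: no, abbc/aacb meet in 0. 1c->1: no, a/aacb meet in 1. 1c->2: no, cb/aacb meet in 2 with "b" left. Open state 3: 1c->3.
ca: 2a undefined. 2a->0: ok.
cb: 2b undefined. 2b->0: no, cb/cbcb meet in 0. 2b->1: ok.
acc: 3c undefined. 3c->0: no, b/acc meet in 0. 3c->1: no, a/acc meet in 1. 3c->2: ok.
bcc: 2c undefined. 2c->0: ok.
aacb: 3b undefined. 3b->0: no, b/aacb meet in 0. 3b->1: no, a/aacb meet in 1. 3b->2: ok.
abca: 3a undefined. 3a->0: ok.
All examples now run through 4 states with every (state, symbol) defined. Accept strings end in {0,1,3}, Reject strings end in {2}; accept={0,1,3}.

states=4 start=0 accept={0,1,3} delta: 0a->1 0b->0 0c->2 1a->1 1b->1 1c->3 2a->0 2b->1 2c->0 3a->0 3b->2 3c->2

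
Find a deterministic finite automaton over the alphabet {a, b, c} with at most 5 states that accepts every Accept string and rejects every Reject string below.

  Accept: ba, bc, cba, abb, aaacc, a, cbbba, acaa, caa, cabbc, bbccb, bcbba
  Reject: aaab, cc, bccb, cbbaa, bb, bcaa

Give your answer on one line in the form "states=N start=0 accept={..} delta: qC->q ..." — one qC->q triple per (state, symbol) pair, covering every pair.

State merging on the prefix tree: take the shortest (then alphabetical) example prefix whose next move is undefined and point that move at state 0, else 1, else 2, ...; a target is out if some Accept/Reject pair would then sit in one state with the same input left (inseparable). If every existing state is out, open a new one.
a: 0a undefined. 0a->0: no, abb/bb meet in 0 with "bb" left. Open state 1: 0a->1.
b: 0b undefined. 0b->0: no, caa/bcaa meet in 0 with "caa" left. 0b->1: no, acaa/bcaa meet in 1 with "caa" left. Open state 2: 0b->2.
c: 0c undefined. 0c->0: ok.
aa: 1a undefined. 1a->0: no, caa/cc meet in 0. 1a->1: ok.
ab: 1b undefined. 1b->0: ok.
ac: 1c undefined. 1c->0: no, aaacc/aaab meet in 0. 1c->1: ok.
ba: 2a undefined. 2a->0: no, ba/aaab meet in 0. 2a->1: ok.
bb: 2b undefined. 2b->0: no, ba/cbbaa meet in 1. 2b->1: no, ba/cbbaa meet in 1. 2b->2: no, ba/cbbaa meet in 1. Open state 3: 2b->3.
bc: 2c undefined. 2c->0: no, ba/bcaa meet in 1. 2c->1: no, ba/bcaa meet in 1. 2c->2: no, ba/bcaa meet in 1. 2c->3: no, bc/bb meet in 3. Open state 4: 2c->4.
bbc: 3c undefined. 3c->0: ok.
bca: 4a undefined. 4a->0: no, ba/bcaa meet in 1. 4a->1: no, ba/bcaa meet in 1. 4a->2: no, ba/bcaa meet in 1. 4a->3: ok.
bcb: 4b undefined. 4b->0: ok.
bcc: 4c undefined. 4c->0: no, abb/bccb meet in 2. 4c->1: ok.
bcaa: 3a undefined. 3a->0: no, ba/cbbaa meet in 1. 3a->1: no, ba/cbbaa meet in 1. 3a->2: no, ba/cbbaa meet in 1. 3a->3: ok.
cbbb: 3b undefined. 3b->0: ok.
All examples now run through 5 states with every (state, symbol) defined. Accept strings end in {1,2,4}, Reject strings end in {0,3}; accept={1,2,4}.

states=5 start=0 accept={1,2,4} delta: 0a->1 0b->2 0c->0 1a->1 1b->0 1c->1 2a->1 2b->3 2c->4 3a->3 3b->0 3c->0 4a->3 4b->0 4c->1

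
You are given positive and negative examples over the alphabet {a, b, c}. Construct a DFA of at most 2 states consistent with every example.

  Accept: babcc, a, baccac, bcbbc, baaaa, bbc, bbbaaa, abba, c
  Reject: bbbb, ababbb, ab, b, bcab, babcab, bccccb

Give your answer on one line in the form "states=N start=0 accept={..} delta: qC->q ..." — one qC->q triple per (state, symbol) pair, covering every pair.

Grow the machine one transition at a time. Run the examples from 0; the earliest place one falls off (shortest prefix, ties alphabetical) gets sent to the lowest-numbered state that keeps every Accept/Reject pair distinguishable — a pair clashes when both reach the same state with identical unread suffix — and to a fresh state only if none does.
a: 0a undefined. 0a->0: ok.
b: 0b undefined. 0b->0: no, a/bbbb meet in 0. Open state 1: 0b->1.
c: 0c undefined. 0c->0: ok.
ba: 1a undefined. 1a->0: ok.
bb: 1b undefined. 1b->0: no, a/bbbb meet in 0. 1b->1: ok.
bc: 1c undefined. 1c->0: ok.
All examples now run through 2 states with every (state, symbol) defined. Accept strings end in {0}, Reject strings end in {1}; accept={0}.

states=2 start=0 accept={0} delta: 0a->0 0b->1 0c->0 1a->0 1b->1 1c->0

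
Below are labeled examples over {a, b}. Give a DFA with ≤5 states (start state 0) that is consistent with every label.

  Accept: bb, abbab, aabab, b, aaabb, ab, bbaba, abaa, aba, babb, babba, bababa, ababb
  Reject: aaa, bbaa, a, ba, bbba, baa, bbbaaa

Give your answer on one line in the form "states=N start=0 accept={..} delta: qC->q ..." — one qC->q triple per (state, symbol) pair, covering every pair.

State merging on the prefix tree: take the shortest (then alphabetical) example prefix whose next move is undefined and point that move at state 0, else 1, else 2, ...; a target is out if some Accept/Reject pair would then sit in one state with the same input left (inseparable). If every existing state is out, open a new one.
a: 0a undefined. 0a->0: no, abaa/baa meet in 0 with "baa" left. Open state 1: 0a->1.
b: 0b undefined. 0b->0: ok.
aa: 1a undefined. 1a->0: no, bb/bbaa meet in 0. 1a->1: ok.
ab: 1b undefined. 1b->0: no, bbaba/aaa meet in 1. 1b->1: no, abbab/aaa meet in 1. Open state 2: 1b->2.
aba: 2a undefined. 2a->0: no, abaa/aaa meet in 1. 2a->1: no, bbaba/aaa meet in 1. 2a->2: ok.
abb: 2b undefined. 2b->0: no, babba/aaa meet in 1. 2b->1: no, aabab/aaa meet in 1. 2b->2: ok.
All examples now run through 3 states with every (state, symbol) defined. Accept strings end in {0,2}, Reject strings end in {1}; accept={0,2}.

states=3 start=0 accept={0,2} delta: 0a->1 0b->0 1a->1 1b->2 2a->2 2b->2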